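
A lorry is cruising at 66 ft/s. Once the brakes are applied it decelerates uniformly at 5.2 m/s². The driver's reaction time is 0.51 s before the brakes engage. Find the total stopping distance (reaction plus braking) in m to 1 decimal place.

66 ft/s × 0.3048 = 20.1168 m/s.
Reaction distance = v·t_r = 20.1168 × 0.51 = 10.260 m.
Braking distance = v²/(2a) = 20.1168² / (2 × 5.200) = 404.686 / 10.400 = 38.912 m.
Total = 10.260 + 38.912 = 49.172 m.

Total stopping distance ≈ 49.2 m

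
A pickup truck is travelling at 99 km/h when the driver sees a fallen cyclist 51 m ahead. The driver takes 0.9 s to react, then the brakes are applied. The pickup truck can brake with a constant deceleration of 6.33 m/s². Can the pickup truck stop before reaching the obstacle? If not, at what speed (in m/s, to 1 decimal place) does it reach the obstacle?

No — it strikes the obstacle at 20.6 m/s

99 km/h ÷ 3.6 = 27.5000 m/s.
Reaction distance = 27.5000 × 0.9 = 24.750 m.
Braking distance needed to stop: v²/(2a) = 756.250 / 12.660 = 59.735 m, so total needed = 24.750 + 59.735 = 84.485 m > 51 m — it cannot stop.
Distance remaining when braking begins: 51 − 24.750 = 26.250 m.
v² = v₀² − 2a·d = 756.250 − 2 × 6.330 × 26.250 = 423.925 m²/s².
v = √423.925 = 20.589 m/s.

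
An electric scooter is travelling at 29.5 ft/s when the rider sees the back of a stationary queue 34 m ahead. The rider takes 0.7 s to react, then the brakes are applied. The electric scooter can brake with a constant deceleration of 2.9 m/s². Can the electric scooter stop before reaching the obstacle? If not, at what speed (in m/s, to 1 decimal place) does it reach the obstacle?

Yes — it stops about 13.8 m short of the obstacle, so it never reaches it

29.5 ft/s × 0.3048 = 8.9916 m/s.
Reaction distance = 8.9916 × 0.7 = 6.294 m.
Braking distance = v²/(2a) = 80.849 / 5.800 = 13.939 m.
Total stopping distance = 6.294 + 13.939 = 20.233 m, vs 34 m available — it stops with 34 − 20.233 = 13.767 m to spare.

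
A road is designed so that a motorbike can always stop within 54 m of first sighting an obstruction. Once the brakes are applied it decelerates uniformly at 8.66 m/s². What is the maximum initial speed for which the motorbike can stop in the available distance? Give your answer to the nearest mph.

v²/(2a) = d ⇒ v = √(2 × 8.660 × 54) = √935.28 = 30.5823 m/s.
30.5823 m/s ÷ 0.44704 = 68.411 mph.

Maximum speed ≈ 68 mph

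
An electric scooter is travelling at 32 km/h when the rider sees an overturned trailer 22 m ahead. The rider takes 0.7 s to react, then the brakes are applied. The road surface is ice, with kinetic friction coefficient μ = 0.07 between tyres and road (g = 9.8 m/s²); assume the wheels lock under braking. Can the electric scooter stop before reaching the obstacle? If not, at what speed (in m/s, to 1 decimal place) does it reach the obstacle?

32 km/h ÷ 3.6 = 8.8889 m/s.
a = μg = 0.07 × 9.8 = 0.686 m/s².
Reaction distance = 8.8889 × 0.7 = 6.222 m.
Braking distance needed to stop: v²/(2a) = 79.013 / 1.372 = 57.590 m, so total needed = 6.222 + 57.590 = 63.812 m > 22 m — it cannot stop.
Distance remaining when braking begins: 22 − 6.222 = 15.778 m.
v² = v₀² − 2a·d = 79.013 − 2 × 0.686 × 15.778 = 57.366 m²/s².
v = √57.366 = 7.574 m/s.

No — it strikes the obstacle at 7.6 m/s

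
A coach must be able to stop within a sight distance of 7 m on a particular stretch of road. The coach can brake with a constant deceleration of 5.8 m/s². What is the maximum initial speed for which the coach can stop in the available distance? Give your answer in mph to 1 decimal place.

Maximum speed ≈ 20.2 mph

v²/(2a) = d ⇒ v = √(2 × 5.800 × 7) = √81.20 = 9.0111 m/s.
9.0111 m/s ÷ 0.44704 = 20.157 mph.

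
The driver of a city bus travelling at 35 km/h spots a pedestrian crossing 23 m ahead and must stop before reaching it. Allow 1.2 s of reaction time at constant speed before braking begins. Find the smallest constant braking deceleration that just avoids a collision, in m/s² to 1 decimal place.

Required deceleration ≈ 4.2 m/s²

35 km/h ÷ 3.6 = 9.7222 m/s.
Distance covered during reaction = 9.7222 × 1.2 = 11.667 m.
Distance available for braking: 23 − 11.667 = 11.333 m.
v² = 2a·d ⇒ a = v²/(2d) = 9.7222² / (2 × 11.333) = 94.521 / 22.666 = 4.1702 m/s².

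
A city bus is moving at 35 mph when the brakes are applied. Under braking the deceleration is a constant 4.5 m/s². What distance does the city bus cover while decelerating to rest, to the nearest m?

35 mph × 0.44704 = 15.6464 m/s.
Braking distance = v²/(2a) = 15.6464² / (2 × 4.500) = 244.810 / 9.000 = 27.201 m.

Braking distance ≈ 27 m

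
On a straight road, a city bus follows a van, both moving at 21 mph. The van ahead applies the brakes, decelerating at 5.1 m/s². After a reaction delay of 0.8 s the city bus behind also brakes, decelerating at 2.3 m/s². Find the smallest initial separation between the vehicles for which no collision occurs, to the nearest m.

Minimum gap ≈ 18 m

21 mph × 0.44704 = 9.3878 m/s.
Leader travels v²/(2a_L) = 88.131 / 10.200 = 8.640 m before stopping.
Follower covers v·t_r = 9.3878 × 0.8 = 7.510 m while reacting, then v²/(2a_F) = 88.131 / 4.600 = 19.159 m while braking, for a total of 7.510 + 19.159 = 26.669 m.
Since a_F ≤ a_L and the follower starts braking later, the follower is never slower than the leader, so the closest approach is when both have stopped.
Minimum gap = 26.669 − 8.640 = 18.029 m.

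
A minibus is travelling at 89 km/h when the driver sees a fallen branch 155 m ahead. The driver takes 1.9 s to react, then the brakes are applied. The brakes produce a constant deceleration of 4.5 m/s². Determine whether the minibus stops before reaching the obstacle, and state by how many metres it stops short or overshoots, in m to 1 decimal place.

89 km/h ÷ 3.6 = 24.7222 m/s.
Reaction distance = 24.7222 × 1.9 = 46.972 m.
Braking distance = v²/(2a) = 611.187 / 9.000 = 67.910 m.
Total stopping distance = 46.972 + 67.910 = 114.882 m, vs 155 m available — it stops with 155 − 114.882 = 40.118 m to spare.

Yes — it stops 40.1 m short of the obstacle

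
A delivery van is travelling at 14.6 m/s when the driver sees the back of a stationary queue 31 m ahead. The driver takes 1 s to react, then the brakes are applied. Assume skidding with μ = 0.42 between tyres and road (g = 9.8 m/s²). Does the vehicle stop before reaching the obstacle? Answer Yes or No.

a = μg = 0.42 × 9.8 = 4.116 m/s².
Reaction distance = 14.6000 × 1 = 14.600 m.
Braking distance = v²/(2a) = 213.160 / 8.232 = 25.894 m.
Total stopping distance = 14.600 + 25.894 = 40.494 m, vs 31 m available — it cannot stop in time and overshoots by 40.494 − 31 = 9.494 m.

No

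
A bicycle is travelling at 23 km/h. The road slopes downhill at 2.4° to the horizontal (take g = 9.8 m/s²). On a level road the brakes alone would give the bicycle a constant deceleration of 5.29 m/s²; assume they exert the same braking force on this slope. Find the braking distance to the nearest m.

23 km/h ÷ 3.6 = 6.3889 m/s.
Gravity along the downhill slope reduces the braking deceleration: a_eff = 5.290 − 9.8·sin 2.4° = 5.290 − 0.410 = 4.880 m/s².
Braking distance = v²/(2a) = 6.3889² / (2 × 4.880) = 40.818 / 9.760 = 4.182 m.

Braking distance ≈ 4 m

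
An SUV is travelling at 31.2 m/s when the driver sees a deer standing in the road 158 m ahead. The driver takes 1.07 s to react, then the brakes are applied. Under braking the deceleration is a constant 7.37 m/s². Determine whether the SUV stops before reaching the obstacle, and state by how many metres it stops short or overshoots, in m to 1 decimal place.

Yes — it stops 58.6 m short of the obstacle

Reaction distance = 31.2000 × 1.07 = 33.384 m.
Braking distance = v²/(2a) = 973.440 / 14.740 = 66.041 m.
Total stopping distance = 33.384 + 66.041 = 99.425 m, vs 158 m available — it stops with 158 − 99.425 = 58.575 m to spare.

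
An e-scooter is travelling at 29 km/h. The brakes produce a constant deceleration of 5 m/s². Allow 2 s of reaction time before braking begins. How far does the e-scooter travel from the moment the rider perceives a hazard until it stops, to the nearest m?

Total stopping distance ≈ 23 m

29 km/h ÷ 3.6 = 8.0556 m/s.
Reaction distance = v·t_r = 8.0556 × 2 = 16.111 m.
Braking distance = v²/(2a) = 8.0556² / (2 × 5.000) = 64.893 / 10.000 = 6.489 m.
Total = 16.111 + 6.489 = 22.600 m.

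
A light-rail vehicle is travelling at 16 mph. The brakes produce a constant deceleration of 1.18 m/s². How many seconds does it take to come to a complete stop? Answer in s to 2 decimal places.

Braking time ≈ 6.06 s

16 mph × 0.44704 = 7.1526 m/s.
Braking time = v/a = 7.1526 / 1.180 = 6.062 s.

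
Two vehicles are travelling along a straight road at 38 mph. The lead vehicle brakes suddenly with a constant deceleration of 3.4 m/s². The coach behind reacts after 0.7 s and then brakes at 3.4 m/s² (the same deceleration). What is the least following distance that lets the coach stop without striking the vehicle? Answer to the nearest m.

38 mph × 0.44704 = 16.9875 m/s.
Leader travels v²/(2a_L) = 288.575 / 6.800 = 42.438 m before stopping.
Follower covers v·t_r = 16.9875 × 0.7 = 11.891 m while reacting, then v²/(2a_F) = 288.575 / 6.800 = 42.438 m while braking, for a total of 11.891 + 42.438 = 54.329 m.
Since a_F ≤ a_L and the follower starts braking later, the follower is never slower than the leader, so the closest approach is when both have stopped.
Minimum gap = 54.329 − 42.438 = 11.891 m.

Minimum gap ≈ 12 m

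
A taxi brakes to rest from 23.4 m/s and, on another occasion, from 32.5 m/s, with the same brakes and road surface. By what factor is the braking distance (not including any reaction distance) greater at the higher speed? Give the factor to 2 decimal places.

Factor ≈ 1.93

Braking distance d = v²/(2a), so with a fixed, d ∝ v².
Factor = (32.5/23.4)² = 1.3889² = 1.9290.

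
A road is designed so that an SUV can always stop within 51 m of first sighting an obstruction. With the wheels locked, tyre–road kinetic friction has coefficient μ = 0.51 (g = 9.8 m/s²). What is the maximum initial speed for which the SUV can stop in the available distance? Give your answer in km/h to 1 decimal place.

a = μg = 0.51 × 9.8 = 4.998 m/s².
v²/(2a) = d ⇒ v = √(2 × 4.998 × 51) = √509.80 = 22.5788 m/s.
22.5788 m/s × 3.6 = 81.284 km/h.

Maximum speed ≈ 81.3 km/h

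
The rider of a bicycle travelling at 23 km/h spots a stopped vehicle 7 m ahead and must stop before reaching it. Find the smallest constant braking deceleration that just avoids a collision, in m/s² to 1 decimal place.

Required deceleration ≈ 2.9 m/s²

23 km/h ÷ 3.6 = 6.3889 m/s.
v² = 2a·d ⇒ a = v²/(2d) = 6.3889² / (2 × 7.000) = 40.818 / 14.000 = 2.9156 m/s².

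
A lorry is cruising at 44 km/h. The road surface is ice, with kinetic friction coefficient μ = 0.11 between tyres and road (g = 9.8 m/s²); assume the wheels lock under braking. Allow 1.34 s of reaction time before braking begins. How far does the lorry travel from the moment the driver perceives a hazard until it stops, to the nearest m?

44 km/h ÷ 3.6 = 12.2222 m/s.
a = μg = 0.11 × 9.8 = 1.078 m/s².
Reaction distance = v·t_r = 12.2222 × 1.34 = 16.378 m.
Braking distance = v²/(2a) = 12.2222² / (2 × 1.078) = 149.382 / 2.156 = 69.287 m.
Total = 16.378 + 69.287 = 85.665 m.

Total stopping distance ≈ 86 m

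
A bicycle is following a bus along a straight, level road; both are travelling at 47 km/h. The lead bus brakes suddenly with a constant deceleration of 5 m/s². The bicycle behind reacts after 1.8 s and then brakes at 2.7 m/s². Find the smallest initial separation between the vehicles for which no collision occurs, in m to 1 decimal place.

Minimum gap ≈ 38.0 m

47 km/h ÷ 3.6 = 13.0556 m/s.
Leader travels v²/(2a_L) = 170.449 / 10.000 = 17.045 m before stopping.
Follower covers v·t_r = 13.0556 × 1.8 = 23.500 m while reacting, then v²/(2a_F) = 170.449 / 5.400 = 31.565 m while braking, for a total of 23.500 + 31.565 = 55.065 m.
Since a_F ≤ a_L and the follower starts braking later, the follower is never slower than the leader, so the closest approach is when both have stopped.
Minimum gap = 55.065 − 17.045 = 38.020 m.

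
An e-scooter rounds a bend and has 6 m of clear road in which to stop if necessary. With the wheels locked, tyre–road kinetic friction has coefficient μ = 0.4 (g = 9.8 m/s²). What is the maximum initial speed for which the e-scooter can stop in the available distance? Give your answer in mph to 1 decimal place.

a = μg = 0.4 × 9.8 = 3.920 m/s².
v²/(2a) = d ⇒ v = √(2 × 3.920 × 6) = √47.04 = 6.8586 m/s.
6.8586 m/s ÷ 0.44704 = 15.342 mph.

Maximum speed ≈ 15.3 mph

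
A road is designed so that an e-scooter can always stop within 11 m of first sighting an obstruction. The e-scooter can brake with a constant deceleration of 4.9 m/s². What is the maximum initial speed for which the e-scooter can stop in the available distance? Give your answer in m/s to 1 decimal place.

Maximum speed ≈ 10.4 m/s

v²/(2a) = d ⇒ v = √(2 × 4.900 × 11) = √107.80 = 10.3827 m/s.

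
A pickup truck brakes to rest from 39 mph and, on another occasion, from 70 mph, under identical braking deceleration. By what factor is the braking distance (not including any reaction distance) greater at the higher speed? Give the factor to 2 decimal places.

Braking distance d = v²/(2a), so with a fixed, d ∝ v².
Factor = (70/39)² = 1.7949² = 3.2217.

Factor ≈ 3.22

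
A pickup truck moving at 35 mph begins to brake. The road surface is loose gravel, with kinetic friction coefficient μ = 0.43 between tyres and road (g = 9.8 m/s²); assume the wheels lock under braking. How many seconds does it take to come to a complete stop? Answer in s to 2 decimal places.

35 mph × 0.44704 = 15.6464 m/s.
a = μg = 0.43 × 9.8 = 4.214 m/s².
Braking time = v/a = 15.6464 / 4.214 = 3.713 s.

Braking time ≈ 3.71 s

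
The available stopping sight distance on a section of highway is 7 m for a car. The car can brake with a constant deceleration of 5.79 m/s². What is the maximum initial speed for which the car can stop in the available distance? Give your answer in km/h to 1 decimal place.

Maximum speed ≈ 32.4 km/h

v²/(2a) = d ⇒ v = √(2 × 5.790 × 7) = √81.06 = 9.0033 m/s.
9.0033 m/s × 3.6 = 32.412 km/h.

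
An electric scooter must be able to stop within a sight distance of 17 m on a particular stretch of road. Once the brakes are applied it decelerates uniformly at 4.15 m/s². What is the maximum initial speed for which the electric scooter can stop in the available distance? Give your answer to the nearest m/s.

Maximum speed ≈ 12 m/s

v²/(2a) = d ⇒ v = √(2 × 4.150 × 17) = √141.10 = 11.8786 m/s.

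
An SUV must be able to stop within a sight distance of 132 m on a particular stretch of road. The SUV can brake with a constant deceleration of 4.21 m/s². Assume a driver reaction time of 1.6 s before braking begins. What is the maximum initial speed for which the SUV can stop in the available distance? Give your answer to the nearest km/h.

Maximum speed ≈ 98 km/h

Stopping distance: v·t_r + v²/(2a) = 132 with t_r = 1.6 s and a = 4.210 m/s².
So v² + 13.472 v − 1111.44 = 0.
Positive root: v = −a·t_r + √((a·t_r)² + 2a·d) = −6.736 + √(45.374 + 1111.44) = 27.2760 m/s.
27.2760 m/s × 3.6 = 98.194 km/h.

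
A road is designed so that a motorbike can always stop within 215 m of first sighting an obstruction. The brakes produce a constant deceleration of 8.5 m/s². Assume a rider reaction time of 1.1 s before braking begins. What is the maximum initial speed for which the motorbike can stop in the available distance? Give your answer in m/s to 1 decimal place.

Stopping distance: v·t_r + v²/(2a) = 215 with t_r = 1.1 s and a = 8.500 m/s².
So v² + 18.700 v − 3655.00 = 0.
Positive root: v = −a·t_r + √((a·t_r)² + 2a·d) = −9.350 + √(87.422 + 3655.00) = 51.8253 m/s.

Maximum speed ≈ 51.8 m/s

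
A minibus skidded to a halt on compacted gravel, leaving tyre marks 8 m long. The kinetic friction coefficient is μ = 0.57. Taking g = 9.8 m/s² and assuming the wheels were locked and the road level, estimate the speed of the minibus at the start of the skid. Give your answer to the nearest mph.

Deceleration a = μg = 0.57 × 9.8 = 5.586 m/s².
v = √(2a·d) = √(2 × 5.586 × 8) = √89.376 = 9.4539 m/s.
= 9.4539 ÷ 0.44704 = 21.148 mph.

Initial speed ≈ 21 mph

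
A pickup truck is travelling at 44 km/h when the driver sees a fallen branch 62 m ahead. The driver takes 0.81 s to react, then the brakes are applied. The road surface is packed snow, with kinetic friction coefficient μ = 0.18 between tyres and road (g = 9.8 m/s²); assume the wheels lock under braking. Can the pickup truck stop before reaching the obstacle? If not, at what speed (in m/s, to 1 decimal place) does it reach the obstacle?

Yes — it stops about 9.8 m short of the obstacle, so it never reaches it

44 km/h ÷ 3.6 = 12.2222 m/s.
a = μg = 0.18 × 9.8 = 1.764 m/s².
Reaction distance = 12.2222 × 0.81 = 9.900 m.
Braking distance = v²/(2a) = 149.382 / 3.528 = 42.342 m.
Total stopping distance = 9.900 + 42.342 = 52.242 m, vs 62 m available — it stops with 62 − 52.242 = 9.758 m to spare.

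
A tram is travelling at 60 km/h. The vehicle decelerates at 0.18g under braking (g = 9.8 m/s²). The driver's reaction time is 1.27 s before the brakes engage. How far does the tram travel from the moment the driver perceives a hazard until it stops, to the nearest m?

Total stopping distance ≈ 100 m

60 km/h ÷ 3.6 = 16.6667 m/s.
a = 0.18 × 9.8 = 1.764 m/s².
Reaction distance = v·t_r = 16.6667 × 1.27 = 21.167 m.
Braking distance = v²/(2a) = 16.6667² / (2 × 1.764) = 277.779 / 3.528 = 78.736 m.
Total = 21.167 + 78.736 = 99.903 m.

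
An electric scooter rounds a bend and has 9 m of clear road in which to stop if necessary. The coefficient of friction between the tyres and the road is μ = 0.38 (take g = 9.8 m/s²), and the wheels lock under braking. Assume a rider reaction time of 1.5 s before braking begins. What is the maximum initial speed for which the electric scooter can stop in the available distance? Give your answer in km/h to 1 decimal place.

Maximum speed ≈ 15.6 km/h

a = μg = 0.38 × 9.8 = 3.724 m/s².
Stopping distance: v·t_r + v²/(2a) = 9 with t_r = 1.5 s and a = 3.724 m/s².
So v² + 11.172 v − 67.03 = 0.
Positive root: v = −a·t_r + √((a·t_r)² + 2a·d) = −5.586 + √(31.203 + 67.03) = 4.3253 m/s.
4.3253 m/s × 3.6 = 15.571 km/h.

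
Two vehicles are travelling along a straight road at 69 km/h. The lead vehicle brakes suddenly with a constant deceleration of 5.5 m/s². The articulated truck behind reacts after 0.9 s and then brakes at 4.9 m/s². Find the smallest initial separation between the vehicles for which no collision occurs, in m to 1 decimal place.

69 km/h ÷ 3.6 = 19.1667 m/s.
Leader travels v²/(2a_L) = 367.362 / 11.000 = 33.397 m before stopping.
Follower covers v·t_r = 19.1667 × 0.9 = 17.250 m while reacting, then v²/(2a_F) = 367.362 / 9.800 = 37.486 m while braking, for a total of 17.250 + 37.486 = 54.736 m.
Since a_F ≤ a_L and the follower starts braking later, the follower is never slower than the leader, so the closest approach is when both have stopped.
Minimum gap = 54.736 − 33.397 = 21.339 m.

Minimum gap ≈ 21.3 m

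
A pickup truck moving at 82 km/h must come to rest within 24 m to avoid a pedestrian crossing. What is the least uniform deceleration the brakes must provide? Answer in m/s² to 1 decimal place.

82 km/h ÷ 3.6 = 22.7778 m/s.
v² = 2a·d ⇒ a = v²/(2d) = 22.7778² / (2 × 24.000) = 518.828 / 48.000 = 10.8089 m/s².

Required deceleration ≈ 10.8 m/s²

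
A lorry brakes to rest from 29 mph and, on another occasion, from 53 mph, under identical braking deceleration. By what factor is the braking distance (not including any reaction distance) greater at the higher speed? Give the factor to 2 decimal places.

Factor ≈ 3.34

Braking distance d = v²/(2a), so with a fixed, d ∝ v².
Factor = (53/29)² = 1.8276² = 3.3401.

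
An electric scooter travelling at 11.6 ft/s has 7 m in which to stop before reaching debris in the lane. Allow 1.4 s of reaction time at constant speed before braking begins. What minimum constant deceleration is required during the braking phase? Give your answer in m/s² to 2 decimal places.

Required deceleration ≈ 3.05 m/s²

11.6 ft/s × 0.3048 = 3.5357 m/s.
Distance covered during reaction = 3.5357 × 1.4 = 4.950 m.
Distance available for braking: 7 − 4.950 = 2.050 m.
v² = 2a·d ⇒ a = v²/(2d) = 3.5357² / (2 × 2.050) = 12.501 / 4.100 = 3.0490 m/s².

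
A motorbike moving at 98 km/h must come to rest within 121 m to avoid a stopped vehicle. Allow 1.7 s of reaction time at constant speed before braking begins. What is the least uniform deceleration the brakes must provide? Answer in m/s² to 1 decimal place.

98 km/h ÷ 3.6 = 27.2222 m/s.
Distance covered during reaction = 27.2222 × 1.7 = 46.278 m.
Distance available for braking: 121 − 46.278 = 74.722 m.
v² = 2a·d ⇒ a = v²/(2d) = 27.2222² / (2 × 74.722) = 741.048 / 149.444 = 4.9587 m/s².

Required deceleration ≈ 5.0 m/s²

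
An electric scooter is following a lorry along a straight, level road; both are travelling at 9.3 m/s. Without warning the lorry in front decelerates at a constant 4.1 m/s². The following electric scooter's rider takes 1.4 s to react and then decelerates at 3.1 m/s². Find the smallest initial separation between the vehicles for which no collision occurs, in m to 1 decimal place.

Leader travels v²/(2a_L) = 86.490 / 8.200 = 10.548 m before stopping.
Follower covers v·t_r = 9.3000 × 1.4 = 13.020 m while reacting, then v²/(2a_F) = 86.490 / 6.200 = 13.950 m while braking, for a total of 13.020 + 13.950 = 26.970 m.
Since a_F ≤ a_L and the follower starts braking later, the follower is never slower than the leader, so the closest approach is when both have stopped.
Minimum gap = 26.970 − 10.548 = 16.422 m.

Minimum gap ≈ 16.4 m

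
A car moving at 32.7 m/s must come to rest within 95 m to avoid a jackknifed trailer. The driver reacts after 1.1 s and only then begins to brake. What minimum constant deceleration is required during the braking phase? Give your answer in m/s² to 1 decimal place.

Distance covered during reaction = 32.7000 × 1.1 = 35.970 m.
Distance available for braking: 95 − 35.970 = 59.030 m.
v² = 2a·d ⇒ a = v²/(2d) = 32.7000² / (2 × 59.030) = 1069.290 / 118.060 = 9.0572 m/s².

Required deceleration ≈ 9.1 m/s²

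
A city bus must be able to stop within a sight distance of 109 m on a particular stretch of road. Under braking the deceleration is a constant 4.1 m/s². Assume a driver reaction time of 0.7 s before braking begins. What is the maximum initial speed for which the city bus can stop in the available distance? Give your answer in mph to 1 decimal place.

Stopping distance: v·t_r + v²/(2a) = 109 with t_r = 0.7 s and a = 4.100 m/s².
So v² + 5.740 v − 893.80 = 0.
Positive root: v = −a·t_r + √((a·t_r)² + 2a·d) = −2.870 + √(8.237 + 893.80) = 27.1639 m/s.
27.1639 m/s ÷ 0.44704 = 60.764 mph.

Maximum speed ≈ 60.8 mph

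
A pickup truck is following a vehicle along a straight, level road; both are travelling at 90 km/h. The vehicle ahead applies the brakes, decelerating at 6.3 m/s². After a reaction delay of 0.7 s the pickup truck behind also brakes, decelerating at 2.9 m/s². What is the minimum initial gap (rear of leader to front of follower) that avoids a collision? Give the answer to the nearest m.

Minimum gap ≈ 76 m

90 km/h ÷ 3.6 = 25.0000 m/s.
Leader travels v²/(2a_L) = 625.000 / 12.600 = 49.603 m before stopping.
Follower covers v·t_r = 25.0000 × 0.7 = 17.500 m while reacting, then v²/(2a_F) = 625.000 / 5.800 = 107.759 m while braking, for a total of 17.500 + 107.759 = 125.259 m.
Since a_F ≤ a_L and the follower starts braking later, the follower is never slower than the leader, so the closest approach is when both have stopped.
Minimum gap = 125.259 − 49.603 = 75.656 m.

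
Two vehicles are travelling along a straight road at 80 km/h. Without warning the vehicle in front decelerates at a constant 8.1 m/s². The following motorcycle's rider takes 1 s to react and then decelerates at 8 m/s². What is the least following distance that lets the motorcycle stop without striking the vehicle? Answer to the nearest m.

80 km/h ÷ 3.6 = 22.2222 m/s.
Leader travels v²/(2a_L) = 493.826 / 16.200 = 30.483 m before stopping.
Follower covers v·t_r = 22.2222 × 1 = 22.222 m while reacting, then v²/(2a_F) = 493.826 / 16.000 = 30.864 m while braking, for a total of 22.222 + 30.864 = 53.086 m.
Since a_F ≤ a_L and the follower starts braking later, the follower is never slower than the leader, so the closest approach is when both have stopped.
Minimum gap = 53.086 − 30.483 = 22.603 m.

Minimum gap ≈ 23 m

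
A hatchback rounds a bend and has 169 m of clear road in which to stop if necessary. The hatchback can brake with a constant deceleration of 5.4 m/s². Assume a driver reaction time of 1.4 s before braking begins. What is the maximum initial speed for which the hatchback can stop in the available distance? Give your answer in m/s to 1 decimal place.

Maximum speed ≈ 35.8 m/s

Stopping distance: v·t_r + v²/(2a) = 169 with t_r = 1.4 s and a = 5.400 m/s².
So v² + 15.120 v − 1825.20 = 0.
Positive root: v = −a·t_r + √((a·t_r)² + 2a·d) = −7.560 + √(57.154 + 1825.20) = 35.8261 m/s.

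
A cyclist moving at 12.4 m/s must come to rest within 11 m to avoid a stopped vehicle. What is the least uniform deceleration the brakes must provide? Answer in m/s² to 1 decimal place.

Required deceleration ≈ 7.0 m/s²

v² = 2a·d ⇒ a = v²/(2d) = 12.4000² / (2 × 11.000) = 153.760 / 22.000 = 6.9891 m/s².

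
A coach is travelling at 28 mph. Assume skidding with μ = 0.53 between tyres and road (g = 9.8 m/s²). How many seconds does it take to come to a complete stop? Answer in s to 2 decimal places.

Braking time ≈ 2.41 s

28 mph × 0.44704 = 12.5171 m/s.
a = μg = 0.53 × 9.8 = 5.194 m/s².
Braking time = v/a = 12.5171 / 5.194 = 2.410 s.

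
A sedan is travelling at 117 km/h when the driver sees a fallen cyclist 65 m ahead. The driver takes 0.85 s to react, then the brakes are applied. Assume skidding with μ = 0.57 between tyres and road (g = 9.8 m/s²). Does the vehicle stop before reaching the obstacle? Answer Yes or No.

No

117 km/h ÷ 3.6 = 32.5000 m/s.
a = μg = 0.57 × 9.8 = 5.586 m/s².
Reaction distance = 32.5000 × 0.85 = 27.625 m.
Braking distance = v²/(2a) = 1056.250 / 11.172 = 94.544 m.
Total stopping distance = 27.625 + 94.544 = 122.169 m, vs 65 m available — it cannot stop in time and overshoots by 122.169 − 65 = 57.169 m.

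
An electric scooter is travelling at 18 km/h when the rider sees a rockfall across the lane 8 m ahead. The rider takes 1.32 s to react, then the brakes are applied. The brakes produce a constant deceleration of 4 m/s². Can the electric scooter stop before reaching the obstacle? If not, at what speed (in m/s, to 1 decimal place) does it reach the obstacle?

No — it strikes the obstacle at 3.7 m/s

18 km/h ÷ 3.6 = 5.0000 m/s.
Reaction distance = 5.0000 × 1.32 = 6.600 m.
Braking distance needed to stop: v²/(2a) = 25.000 / 8.000 = 3.125 m, so total needed = 6.600 + 3.125 = 9.725 m > 8 m — it cannot stop.
Distance remaining when braking begins: 8 − 6.600 = 1.400 m.
v² = v₀² − 2a·d = 25.000 − 2 × 4.000 × 1.400 = 13.800 m²/s².
v = √13.800 = 3.715 m/s.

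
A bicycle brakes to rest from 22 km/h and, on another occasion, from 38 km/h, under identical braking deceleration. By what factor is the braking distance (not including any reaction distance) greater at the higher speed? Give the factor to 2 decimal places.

Factor ≈ 2.98

Braking distance d = v²/(2a), so with a fixed, d ∝ v².
Factor = (38/22)² = 1.7273² = 2.9836.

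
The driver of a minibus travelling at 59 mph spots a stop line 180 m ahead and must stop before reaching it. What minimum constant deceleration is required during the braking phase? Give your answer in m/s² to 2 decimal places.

Required deceleration ≈ 1.93 m/s²

59 mph × 0.44704 = 26.3754 m/s.
v² = 2a·d ⇒ a = v²/(2d) = 26.3754² / (2 × 180.000) = 695.662 / 360.000 = 1.9324 m/s².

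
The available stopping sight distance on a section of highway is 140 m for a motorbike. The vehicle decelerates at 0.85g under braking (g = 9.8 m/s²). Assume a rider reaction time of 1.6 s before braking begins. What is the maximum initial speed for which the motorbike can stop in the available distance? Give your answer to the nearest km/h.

Maximum speed ≈ 132 km/h

a = 0.85 × 9.8 = 8.330 m/s².
Stopping distance: v·t_r + v²/(2a) = 140 with t_r = 1.6 s and a = 8.330 m/s².
So v² + 26.656 v − 2332.40 = 0.
Positive root: v = −a·t_r + √((a·t_r)² + 2a·d) = −13.328 + √(177.636 + 2332.40) = 36.7723 m/s.
36.7723 m/s × 3.6 = 132.380 km/h.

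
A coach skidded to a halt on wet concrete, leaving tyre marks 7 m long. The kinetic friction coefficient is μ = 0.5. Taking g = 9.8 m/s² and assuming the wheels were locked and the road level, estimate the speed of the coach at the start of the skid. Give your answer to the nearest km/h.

Deceleration a = μg = 0.5 × 9.8 = 4.900 m/s².
v = √(2a·d) = √(2 × 4.900 × 7) = √68.600 = 8.2825 m/s.
= 8.2825 × 3.6 = 29.817 km/h.

Initial speed ≈ 30 km/h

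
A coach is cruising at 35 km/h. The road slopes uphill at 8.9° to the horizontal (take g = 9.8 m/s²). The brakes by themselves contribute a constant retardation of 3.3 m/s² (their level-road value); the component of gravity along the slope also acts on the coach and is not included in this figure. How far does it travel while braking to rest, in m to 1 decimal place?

35 km/h ÷ 3.6 = 9.7222 m/s.
Gravity along the uphill slope adds to the braking deceleration: a_eff = 3.300 + 9.8·sin 8.9° = 3.300 + 1.516 = 4.816 m/s².
Braking distance = v²/(2a) = 9.7222² / (2 × 4.816) = 94.521 / 9.632 = 9.813 m.

Braking distance ≈ 9.8 m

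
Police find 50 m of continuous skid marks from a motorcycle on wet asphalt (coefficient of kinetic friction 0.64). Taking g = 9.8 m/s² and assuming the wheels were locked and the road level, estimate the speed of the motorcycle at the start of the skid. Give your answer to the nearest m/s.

Deceleration a = μg = 0.64 × 9.8 = 6.272 m/s².
v = √(2a·d) = √(2 × 6.272 × 50) = √627.200 = 25.0440 m/s.

Initial speed ≈ 25 m/s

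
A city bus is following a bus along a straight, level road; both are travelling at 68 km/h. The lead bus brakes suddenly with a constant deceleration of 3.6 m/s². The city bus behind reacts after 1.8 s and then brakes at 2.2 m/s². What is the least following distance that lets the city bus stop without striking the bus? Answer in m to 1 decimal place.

Minimum gap ≈ 65.5 m

68 km/h ÷ 3.6 = 18.8889 m/s.
Leader travels v²/(2a_L) = 356.791 / 7.200 = 49.554 m before stopping.
Follower covers v·t_r = 18.8889 × 1.8 = 34.000 m while reacting, then v²/(2a_F) = 356.791 / 4.400 = 81.089 m while braking, for a total of 34.000 + 81.089 = 115.089 m.
Since a_F ≤ a_L and the follower starts braking later, the follower is never slower than the leader, so the closest approach is when both have stopped.
Minimum gap = 115.089 − 49.554 = 65.535 m.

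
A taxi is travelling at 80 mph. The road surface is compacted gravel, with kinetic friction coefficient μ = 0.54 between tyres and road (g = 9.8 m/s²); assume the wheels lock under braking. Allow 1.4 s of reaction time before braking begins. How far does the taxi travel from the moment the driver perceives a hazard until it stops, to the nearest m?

80 mph × 0.44704 = 35.7632 m/s.
a = μg = 0.54 × 9.8 = 5.292 m/s².
Reaction distance = v·t_r = 35.7632 × 1.4 = 50.068 m.
Braking distance = v²/(2a) = 35.7632² / (2 × 5.292) = 1279.006 / 10.584 = 120.843 m.
Total = 50.068 + 120.843 = 170.911 m.

Total stopping distance ≈ 171 m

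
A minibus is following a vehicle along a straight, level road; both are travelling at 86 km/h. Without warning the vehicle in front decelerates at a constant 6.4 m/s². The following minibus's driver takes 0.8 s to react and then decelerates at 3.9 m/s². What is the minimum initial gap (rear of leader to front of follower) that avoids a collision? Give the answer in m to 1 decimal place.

86 km/h ÷ 3.6 = 23.8889 m/s.
Leader travels v²/(2a_L) = 570.680 / 12.800 = 44.584 m before stopping.
Follower covers v·t_r = 23.8889 × 0.8 = 19.111 m while reacting, then v²/(2a_F) = 570.680 / 7.800 = 73.164 m while braking, for a total of 19.111 + 73.164 = 92.275 m.
Since a_F ≤ a_L and the follower starts braking later, the follower is never slower than the leader, so the closest approach is when both have stopped.
Minimum gap = 92.275 − 44.584 = 47.691 m.

Minimum gap ≈ 47.7 m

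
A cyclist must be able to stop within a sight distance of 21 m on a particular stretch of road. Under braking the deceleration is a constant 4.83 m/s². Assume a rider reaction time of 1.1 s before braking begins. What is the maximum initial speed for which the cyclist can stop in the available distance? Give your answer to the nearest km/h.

Maximum speed ≈ 36 km/h

Stopping distance: v·t_r + v²/(2a) = 21 with t_r = 1.1 s and a = 4.830 m/s².
So v² + 10.626 v − 202.86 = 0.
Positive root: v = −a·t_r + √((a·t_r)² + 2a·d) = −5.313 + √(28.228 + 202.86) = 9.8886 m/s.
9.8886 m/s × 3.6 = 35.599 km/h.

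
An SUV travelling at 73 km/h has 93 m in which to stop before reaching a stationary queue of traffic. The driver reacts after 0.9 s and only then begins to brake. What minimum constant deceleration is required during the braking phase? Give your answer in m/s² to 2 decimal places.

Required deceleration ≈ 2.75 m/s²

73 km/h ÷ 3.6 = 20.2778 m/s.
Distance covered during reaction = 20.2778 × 0.9 = 18.250 m.
Distance available for braking: 93 − 18.250 = 74.750 m.
v² = 2a·d ⇒ a = v²/(2d) = 20.2778² / (2 × 74.750) = 411.189 / 149.500 = 2.7504 m/s².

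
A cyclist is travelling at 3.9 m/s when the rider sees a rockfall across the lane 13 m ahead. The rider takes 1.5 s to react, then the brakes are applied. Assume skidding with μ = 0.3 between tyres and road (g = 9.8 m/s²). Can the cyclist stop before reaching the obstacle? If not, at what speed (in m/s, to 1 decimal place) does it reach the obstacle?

Yes — it stops about 4.6 m short of the obstacle, so it never reaches it

a = μg = 0.3 × 9.8 = 2.940 m/s².
Reaction distance = 3.9000 × 1.5 = 5.850 m.
Braking distance = v²/(2a) = 15.210 / 5.880 = 2.587 m.
Total stopping distance = 5.850 + 2.587 = 8.437 m, vs 13 m available — it stops with 13 − 8.437 = 4.563 m to spare.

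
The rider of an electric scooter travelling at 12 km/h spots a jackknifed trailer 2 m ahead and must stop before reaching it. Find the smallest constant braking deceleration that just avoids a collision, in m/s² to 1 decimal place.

12 km/h ÷ 3.6 = 3.3333 m/s.
v² = 2a·d ⇒ a = v²/(2d) = 3.3333² / (2 × 2.000) = 11.111 / 4.000 = 2.7778 m/s².

Required deceleration ≈ 2.8 m/s²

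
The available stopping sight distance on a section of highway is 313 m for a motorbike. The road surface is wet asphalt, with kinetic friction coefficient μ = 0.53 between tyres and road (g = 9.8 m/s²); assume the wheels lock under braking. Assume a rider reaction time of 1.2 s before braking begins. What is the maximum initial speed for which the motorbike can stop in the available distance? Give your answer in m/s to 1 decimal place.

Maximum speed ≈ 51.1 m/s

a = μg = 0.53 × 9.8 = 5.194 m/s².
Stopping distance: v·t_r + v²/(2a) = 313 with t_r = 1.2 s and a = 5.194 m/s².
So v² + 12.466 v − 3251.44 = 0.
Positive root: v = −a·t_r + √((a·t_r)² + 2a·d) = −6.233 + √(38.850 + 3251.44) = 51.1280 m/s.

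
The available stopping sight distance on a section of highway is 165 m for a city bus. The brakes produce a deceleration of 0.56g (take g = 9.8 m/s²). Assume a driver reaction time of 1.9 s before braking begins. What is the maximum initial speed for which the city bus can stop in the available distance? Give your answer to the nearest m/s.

a = 0.56 × 9.8 = 5.488 m/s².
Stopping distance: v·t_r + v²/(2a) = 165 with t_r = 1.9 s and a = 5.488 m/s².
So v² + 20.854 v − 1811.04 = 0.
Positive root: v = −a·t_r + √((a·t_r)² + 2a·d) = −10.427 + √(108.722 + 1811.04) = 33.3881 m/s.

Maximum speed ≈ 33 m/s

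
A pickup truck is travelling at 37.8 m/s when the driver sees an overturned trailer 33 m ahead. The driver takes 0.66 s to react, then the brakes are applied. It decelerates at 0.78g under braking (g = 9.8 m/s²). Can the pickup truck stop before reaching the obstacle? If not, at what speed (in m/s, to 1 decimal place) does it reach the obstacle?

No — it strikes the obstacle at 36.1 m/s

a = 0.78 × 9.8 = 7.644 m/s².
Reaction distance = 37.8000 × 0.66 = 24.948 m.
Braking distance needed to stop: v²/(2a) = 1428.840 / 15.288 = 93.462 m, so total needed = 24.948 + 93.462 = 118.410 m > 33 m — it cannot stop.
Distance remaining when braking begins: 33 − 24.948 = 8.052 m.
v² = v₀² − 2a·d = 1428.840 − 2 × 7.644 × 8.052 = 1305.741 m²/s².
v = √1305.741 = 36.135 m/s.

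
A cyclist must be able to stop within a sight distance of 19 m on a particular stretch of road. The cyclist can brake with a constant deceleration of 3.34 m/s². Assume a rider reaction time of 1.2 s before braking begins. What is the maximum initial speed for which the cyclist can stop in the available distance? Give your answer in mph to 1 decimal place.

Maximum speed ≈ 17.8 mph

Stopping distance: v·t_r + v²/(2a) = 19 with t_r = 1.2 s and a = 3.340 m/s².
So v² + 8.016 v − 126.92 = 0.
Positive root: v = −a·t_r + √((a·t_r)² + 2a·d) = −4.008 + √(16.064 + 126.92) = 7.9496 m/s.
7.9496 m/s ÷ 0.44704 = 17.783 mph.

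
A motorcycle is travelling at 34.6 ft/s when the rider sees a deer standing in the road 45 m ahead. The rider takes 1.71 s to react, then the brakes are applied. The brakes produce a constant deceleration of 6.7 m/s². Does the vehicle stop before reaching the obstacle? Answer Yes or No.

Yes

34.6 ft/s × 0.3048 = 10.5461 m/s.
Reaction distance = 10.5461 × 1.71 = 18.034 m.
Braking distance = v²/(2a) = 111.220 / 13.400 = 8.300 m.
Total stopping distance = 18.034 + 8.300 = 26.334 m, vs 45 m available — it stops with 45 − 26.334 = 18.666 m to spare.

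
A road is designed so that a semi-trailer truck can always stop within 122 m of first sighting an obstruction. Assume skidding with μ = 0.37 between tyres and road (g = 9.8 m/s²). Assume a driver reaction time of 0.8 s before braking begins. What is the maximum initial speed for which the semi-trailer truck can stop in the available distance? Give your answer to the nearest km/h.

a = μg = 0.37 × 9.8 = 3.626 m/s².
Stopping distance: v·t_r + v²/(2a) = 122 with t_r = 0.8 s and a = 3.626 m/s².
So v² + 5.802 v − 884.74 = 0.
Positive root: v = −a·t_r + √((a·t_r)² + 2a·d) = −2.901 + √(8.416 + 884.74) = 26.9847 m/s.
26.9847 m/s × 3.6 = 97.145 km/h.

Maximum speed ≈ 97 km/h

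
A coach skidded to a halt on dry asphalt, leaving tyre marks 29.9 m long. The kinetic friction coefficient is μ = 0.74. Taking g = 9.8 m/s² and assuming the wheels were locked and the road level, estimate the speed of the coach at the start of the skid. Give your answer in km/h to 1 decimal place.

Deceleration a = μg = 0.74 × 9.8 = 7.252 m/s².
v = √(2a·d) = √(2 × 7.252 × 29.9) = √433.670 = 20.8247 m/s.
= 20.8247 × 3.6 = 74.969 km/h.

Initial speed ≈ 75.0 km/h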